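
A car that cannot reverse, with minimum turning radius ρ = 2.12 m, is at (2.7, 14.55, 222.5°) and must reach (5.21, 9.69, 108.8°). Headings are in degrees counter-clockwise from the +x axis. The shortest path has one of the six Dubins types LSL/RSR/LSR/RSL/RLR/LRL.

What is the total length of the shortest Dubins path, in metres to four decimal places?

Let ψ = atan2(Δy, Δx) = atan2(-4.86, 2.51) = -62.6854° be the start→goal bearing.
Normalize: d = |goal − start| / ρ = 5.469890/2.12 = 2.580137, α = (θ_start − ψ) mod 360° = 285.1854° = 4.977424 rad, β = (θ_goal − ψ) mod 360° = 171.4854° = 2.992985 rad.
Common terms: sin α = -0.965083, cos α = 0.261944, sin β = 0.148061, cos β = -0.988978, cos(α−β) = -0.401948, d² = 6.657107. Work in radians in the unit-radius frame; every candidate has L = ρ·(t + p + q).
LSL: p² = 2 + d² − 2cos(α−β) + 2d(sin α − sin β) = 3.716872; p = √p² = 1.927919; φ = atan2(cos β − cos α, d + sin α − sin β) = -0.706066 rad; t = (φ − α) mod 2π = 0.599695 rad, q = (β − φ) mod 2π = 3.699051 rad → L = 2.12·(0.599695 + 1.927919 + 3.699051) = 2.12·6.226665 = 13.200530 m
RSR: p² = 2 + d² − 2cos(α−β) + 2d(sin β − sin α) = 15.205132; p = √p² = 3.899376; φ = atan2(cos α − cos β, d − sin α + sin β) = 0.326575 rad; t = (α − φ) mod 2π = 4.650850 rad, q = (φ − β) mod 2π = 3.616775 rad → L = 2.12·(4.650850 + 3.899376 + 3.616775) = 2.12·12.167001 = 25.794041 m
LSR: p² = d² − 2 + 2cos(α−β) + 2d(sin α + sin β) = -0.362846 < 0 → infeasible
RSL: p² = d² − 2 + 2cos(α−β) − 2d(sin α + sin β) = 8.069269; p = √p² = 2.840646; φ = atan2(cos α + cos β, d − sin α − sin β) − atan2(2, p) = -0.824281 rad; t = (α − φ) mod 2π = 5.801706 rad, q = (β − φ) mod 2π = 3.817266 rad → L = 2.12·(5.801706 + 2.840646 + 3.817266) = 2.12·12.459618 = 26.414390 m
RLR: c = (6 − d² + 2cos(α−β) + 2d(sin α − sin β))/8 = -0.900642; p = 2π − arccos c = 3.591146 rad; φ = atan2(cos α − cos β, d − sin α + sin β) = 0.326575 rad; t = (α − φ + p/2) mod 2π = 0.163237 rad, q = (α − β − t + p) mod 2π = 5.412347 rad → L = 2.12·(0.163237 + 3.591146 + 5.412347) = 2.12·9.166730 = 19.433468 m
LRL: c = (6 − d² + 2cos(α−β) − 2d(sin α − sin β))/8 = 0.535391; p = 2π − arccos c = 5.277360 rad; φ = atan2(cos β − cos α, d + sin α − sin β) = -0.706066 rad; t = (φ − α + p/2) mod 2π = 3.238374 rad, q = (β − α − t + p) mod 2π = 0.054546 rad → L = 2.12·(3.238374 + 5.277360 + 0.054546) = 2.12·8.570280 = 18.168993 m
Shortest: LSL with L = 13.200530 m ≈ 13.2005 m

13.2005 m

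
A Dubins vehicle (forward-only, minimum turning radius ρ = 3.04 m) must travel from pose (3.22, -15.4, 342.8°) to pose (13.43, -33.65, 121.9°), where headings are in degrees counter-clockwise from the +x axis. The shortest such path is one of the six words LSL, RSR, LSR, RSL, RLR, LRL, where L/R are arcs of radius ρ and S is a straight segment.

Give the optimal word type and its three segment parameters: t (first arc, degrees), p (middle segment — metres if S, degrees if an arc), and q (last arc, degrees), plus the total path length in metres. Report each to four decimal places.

Let ψ = atan2(Δy, Δx) = atan2(-18.25, 10.21) = -60.7751° be the start→goal bearing.
Normalize: d = |goal − start| / ρ = 20.911877/3.04 = 6.878907, α = (θ_start − ψ) mod 360° = 43.5751° = 0.760529 rad, β = (θ_goal − ψ) mod 360° = 182.6751° = 3.188282 rad.
Common terms: sin α = 0.689304, cos α = 0.724472, sin β = -0.046672, cos β = -0.998910, cos(α−β) = -0.755853, d² = 47.319360. Work in radians in the unit-radius frame; every candidate has L = ρ·(t + p + q).
LSL: p² = 2 + d² − 2cos(α−β) + 2d(sin α − sin β) = 60.956495; p = √p² = 7.807464; φ = atan2(cos β − cos α, d + sin α − sin β) = -0.222568 rad; t = (φ − α) mod 2π = 5.300089 rad, q = (β − φ) mod 2π = 3.410850 rad → L = 3.04·(5.300089 + 7.807464 + 3.410850) = 3.04·16.518402 = 50.215943 m
RSR: p² = 2 + d² − 2cos(α−β) + 2d(sin β − sin α) = 40.705640; p = √p² = 6.380097; φ = atan2(cos α − cos β, d − sin α + sin β) = 0.273516 rad; t = (α − φ) mod 2π = 0.487013 rad, q = (φ − β) mod 2π = 3.368420 rad → L = 3.04·(0.487013 + 6.380097 + 3.368420) = 3.04·10.235529 = 31.116010 m
LSR: p² = d² − 2 + 2cos(α−β) + 2d(sin α + sin β) = 52.648872; p = √p² = 7.255954; φ = atan2(−cos α − cos β, d + sin α + sin β) − atan2(−2, p) = 0.305428 rad; t = (φ − α) mod 2π = 5.828085 rad, q = (φ − β) mod 2π = 3.400332 rad → L = 3.04·(5.828085 + 7.255954 + 3.400332) = 3.04·16.484371 = 50.112487 m
RSL: p² = d² − 2 + 2cos(α−β) − 2d(sin α + sin β) = 34.966435; p = √p² = 5.913242; φ = atan2(cos α + cos β, d − sin α − sin β) − atan2(2, p) = -0.370124 rad; t = (α − φ) mod 2π = 1.130653 rad, q = (β − φ) mod 2π = 3.558406 rad → L = 3.04·(1.130653 + 5.913242 + 3.558406) = 3.04·10.602301 = 32.230994 m
RLR: c = (6 − d² + 2cos(α−β) + 2d(sin α − sin β))/8 = -4.088205, |c| > 1 → infeasible
LRL: c = (6 − d² + 2cos(α−β) − 2d(sin α − sin β))/8 = -6.619562, |c| > 1 → infeasible
Shortest: RSR with L = 31.116010 m ≈ 31.1160 m
Convert RSR to answer units (arcs ×180/π): t = 0.487013·180/π = 27.9038°, p = ρ·p = 3.04·6.380097 = 19.3955 m, q = 3.368420·180/π = 192.9962°, L = 31.1160 m.

RSR: t = 27.9038°, p = 19.3955 m, q = 192.9962°, L = 31.1160 m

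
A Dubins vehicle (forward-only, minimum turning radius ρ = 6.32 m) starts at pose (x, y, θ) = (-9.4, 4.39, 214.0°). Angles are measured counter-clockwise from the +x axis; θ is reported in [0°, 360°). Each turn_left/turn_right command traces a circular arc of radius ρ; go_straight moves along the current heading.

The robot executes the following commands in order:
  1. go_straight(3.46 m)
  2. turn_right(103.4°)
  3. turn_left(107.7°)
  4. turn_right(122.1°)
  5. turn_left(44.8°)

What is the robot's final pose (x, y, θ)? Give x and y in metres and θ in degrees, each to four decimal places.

set_pose: (x, y, θ) = (-9.4000, 4.3900, 214.0000°), ρ = 6.32
go_straight(3.46): x += 3.46·cos θ, y += 3.46·sin θ → (-12.2685, 2.4552, 214.0000°)
turn_right(103.4°): centre at ρ to the right, rotate −103.4° → (-21.7185, 5.4711, 110.6000°)
turn_left(107.7°): centre at ρ to the left, rotate +107.7° → (-31.5514, 8.2072, 218.3000°)
turn_right(122.1°): centre at ρ to the right, rotate −122.1° → (-41.7514, 12.4844, 96.2000°)
turn_left(44.8°): centre at ρ to the left, rotate +44.8° → (-44.0571, 16.7135, 141.0000°)

(-44.0571, 16.7135, 141.0000°)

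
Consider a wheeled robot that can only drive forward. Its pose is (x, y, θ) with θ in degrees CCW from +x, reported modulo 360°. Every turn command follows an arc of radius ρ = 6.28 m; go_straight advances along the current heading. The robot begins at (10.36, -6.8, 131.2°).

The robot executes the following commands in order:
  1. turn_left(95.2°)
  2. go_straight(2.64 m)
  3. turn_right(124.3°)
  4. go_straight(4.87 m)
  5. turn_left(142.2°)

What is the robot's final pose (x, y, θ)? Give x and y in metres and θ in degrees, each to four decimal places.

(-24.2419, 0.6656, 244.3000°)

set_pose: (x, y, θ) = (10.3600, -6.8000, 131.2000°), ρ = 6.28
turn_left(95.2°): centre at ρ to the left, rotate +95.2° → (1.0870, -6.6058, 226.4000°)
go_straight(2.64): x += 2.64·cos θ, y += 2.64·sin θ → (-0.7336, -8.5176, 226.4000°)
turn_right(124.3°): centre at ρ to the right, rotate −124.3° → (-11.4218, -5.5032, 102.1000°)
go_straight(4.87): x += 4.87·cos θ, y += 4.87·sin θ → (-12.4427, -0.7414, 102.1000°)
turn_left(142.2°): centre at ρ to the left, rotate +142.2° → (-24.2419, 0.6656, 244.3000°)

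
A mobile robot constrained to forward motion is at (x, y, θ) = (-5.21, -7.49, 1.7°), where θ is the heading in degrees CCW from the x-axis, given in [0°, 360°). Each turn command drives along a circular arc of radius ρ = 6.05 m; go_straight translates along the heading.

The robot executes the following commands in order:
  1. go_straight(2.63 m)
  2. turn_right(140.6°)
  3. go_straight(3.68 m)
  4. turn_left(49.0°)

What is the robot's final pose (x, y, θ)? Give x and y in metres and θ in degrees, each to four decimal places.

set_pose: (x, y, θ) = (-5.2100, -7.4900, 1.7000°), ρ = 6.05
go_straight(2.63): x += 2.63·cos θ, y += 2.63·sin θ → (-2.5812, -7.4120, 1.7000°)
turn_right(140.6°): centre at ρ to the right, rotate −140.6° → (1.5754, -18.0184, -138.9000° ≡ 221.1000°)
go_straight(3.68): x += 3.68·cos θ, y += 3.68·sin θ → (-1.1977, -20.4375, 221.1000°)
turn_left(49.0°): centre at ρ to the left, rotate +49.0° → (-3.2705, -25.0071, 270.1000°)

(-3.2705, -25.0071, 270.1000°)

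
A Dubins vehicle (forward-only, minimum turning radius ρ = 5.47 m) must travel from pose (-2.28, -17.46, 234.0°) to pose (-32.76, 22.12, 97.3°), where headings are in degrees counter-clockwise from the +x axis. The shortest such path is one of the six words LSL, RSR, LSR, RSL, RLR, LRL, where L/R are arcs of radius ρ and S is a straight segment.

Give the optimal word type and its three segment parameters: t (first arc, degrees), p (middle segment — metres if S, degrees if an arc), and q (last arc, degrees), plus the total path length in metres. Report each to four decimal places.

RSR: t = 114.8979°, p = 42.4145 m, q = 21.8021°, L = 55.4652 m

Let ψ = atan2(Δy, Δx) = atan2(39.58, -30.48) = 127.5994° be the start→goal bearing.
Normalize: d = |goal − start| / ρ = 49.956049/5.47 = 9.132733, α = (θ_start − ψ) mod 360° = 106.4006° = 1.857041 rad, β = (θ_goal − ψ) mod 360° = 329.7006° = 5.754362 rad.
Common terms: sin α = 0.959311, cos α = -0.282352, sin β = -0.504518, cos β = 0.863401, cos(α−β) = -0.727773, d² = 83.406809. Work in radians in the unit-radius frame; every candidate has L = ρ·(t + p + q).
LSL: p² = 2 + d² − 2cos(α−β) + 2d(sin α − sin β) = 113.599870; p = √p² = 10.658324; φ = atan2(cos β − cos α, d + sin α − sin β) = 0.107707 rad; t = (φ − α) mod 2π = 4.533850 rad, q = (β − φ) mod 2π = 5.646655 rad → L = 5.47·(4.533850 + 10.658324 + 5.646655) = 5.47·20.838829 = 113.988397 m
RSR: p² = 2 + d² − 2cos(α−β) + 2d(sin β − sin α) = 60.124840; p = √p² = 7.754021; φ = atan2(cos α − cos β, d − sin α + sin β) = -0.148306 rad; t = (α − φ) mod 2π = 2.005347 rad, q = (φ − β) mod 2π = 0.380518 rad → L = 5.47·(2.005347 + 7.754021 + 0.380518) = 5.47·10.139886 = 55.465176 m
LSR: p² = d² − 2 + 2cos(α−β) + 2d(sin α + sin β) = 88.258267; p = √p² = 9.394587; φ = atan2(−cos α − cos β, d + sin α + sin β) − atan2(−2, p) = 0.149226 rad; t = (φ − α) mod 2π = 4.575370 rad, q = (φ − β) mod 2π = 0.678050 rad → L = 5.47·(4.575370 + 9.394587 + 0.678050) = 5.47·14.648007 = 80.124601 m
RSL: p² = d² − 2 + 2cos(α−β) − 2d(sin α + sin β) = 71.644261; p = √p² = 8.464293; φ = atan2(cos α + cos β, d − sin α − sin β) − atan2(2, p) = -0.165174 rad; t = (α − φ) mod 2π = 2.022215 rad, q = (β − φ) mod 2π = 5.919535 rad → L = 5.47·(2.022215 + 8.464293 + 5.919535) = 5.47·16.406044 = 89.741061 m
RLR: c = (6 − d² + 2cos(α−β) + 2d(sin α − sin β))/8 = -6.515605, |c| > 1 → infeasible
LRL: c = (6 − d² + 2cos(α−β) − 2d(sin α − sin β))/8 = -13.199984, |c| > 1 → infeasible
Shortest: RSR with L = 55.465176 m ≈ 55.4652 m
Convert RSR to answer units (arcs ×180/π): t = 2.005347·180/π = 114.8979°, p = ρ·p = 5.47·7.754021 = 42.4145 m, q = 0.380518·180/π = 21.8021°, L = 55.4652 m.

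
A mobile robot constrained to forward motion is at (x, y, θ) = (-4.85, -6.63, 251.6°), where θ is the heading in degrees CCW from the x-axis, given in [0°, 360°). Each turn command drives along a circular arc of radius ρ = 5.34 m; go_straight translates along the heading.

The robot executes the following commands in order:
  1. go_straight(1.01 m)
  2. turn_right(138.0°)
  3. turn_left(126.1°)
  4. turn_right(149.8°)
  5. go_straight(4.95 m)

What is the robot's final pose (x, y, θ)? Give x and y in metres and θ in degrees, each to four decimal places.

set_pose: (x, y, θ) = (-4.8500, -6.6300, 251.6000°), ρ = 5.34
go_straight(1.01): x += 1.01·cos θ, y += 1.01·sin θ → (-5.1688, -7.5884, 251.6000°)
turn_right(138.0°): centre at ρ to the right, rotate −138.0° → (-15.1292, -8.0407, 113.6000°)
turn_left(126.1°): centre at ρ to the left, rotate +126.1° → (-24.6331, -7.4843, 239.7000°)
turn_right(149.8°): centre at ρ to the right, rotate −149.8° → (-34.5836, -4.7809, 89.9000°)
go_straight(4.95): x += 4.95·cos θ, y += 4.95·sin θ → (-34.5750, 0.1691, 89.9000°)

(-34.5750, 0.1691, 89.9000°)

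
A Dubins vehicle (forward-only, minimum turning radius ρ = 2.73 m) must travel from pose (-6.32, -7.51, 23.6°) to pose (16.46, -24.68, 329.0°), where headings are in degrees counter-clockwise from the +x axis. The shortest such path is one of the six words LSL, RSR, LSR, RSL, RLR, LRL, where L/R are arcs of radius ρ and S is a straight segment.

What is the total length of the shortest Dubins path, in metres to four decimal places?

Let ψ = atan2(Δy, Δx) = atan2(-17.17, 22.78) = -37.0065° be the start→goal bearing.
Normalize: d = |goal − start| / ρ = 28.526081/2.73 = 10.449114, α = (θ_start − ψ) mod 360° = 60.6065° = 1.057783 rad, β = (θ_goal − ψ) mod 360° = 6.0065° = 0.104833 rad.
Common terms: sin α = 0.871269, cos α = 0.490805, sin β = 0.104641, cos β = 0.994510, cos(α−β) = 0.579281, d² = 109.183982. Work in radians in the unit-radius frame; every candidate has L = ρ·(t + p + q).
LSL: p² = 2 + d² − 2cos(α−β) + 2d(sin α − sin β) = 126.046595; p = √p² = 11.227047; φ = atan2(cos β − cos α, d + sin α − sin β) = 0.044880 rad; t = (φ − α) mod 2π = 5.270283 rad, q = (β − φ) mod 2π = 0.059952 rad → L = 2.73·(5.270283 + 11.227047 + 0.059952) = 2.73·16.557283 = 45.201383 m
RSR: p² = 2 + d² − 2cos(α−β) + 2d(sin β − sin α) = 94.004245; p = √p² = 9.695579; φ = atan2(cos α − cos β, d − sin α + sin β) = -0.051975 rad; t = (α − φ) mod 2π = 1.109758 rad, q = (φ − β) mod 2π = 6.126377 rad → L = 2.73·(1.109758 + 9.695579 + 6.126377) = 2.73·16.931714 = 46.223578 m
LSR: p² = d² − 2 + 2cos(α−β) + 2d(sin α + sin β) = 128.737339; p = √p² = 11.346248; φ = atan2(−cos α − cos β, d + sin α + sin β) − atan2(−2, p) = 0.045197 rad; t = (φ − α) mod 2π = 5.270600 rad, q = (φ − β) mod 2π = 6.223550 rad → L = 2.73·(5.270600 + 11.346248 + 6.223550) = 2.73·22.840397 = 62.354284 m
RSL: p² = d² − 2 + 2cos(α−β) − 2d(sin α + sin β) = 87.947750; p = √p² = 9.378046; φ = atan2(cos α + cos β, d − sin α − sin β) − atan2(2, p) = -0.054591 rad; t = (α − φ) mod 2π = 1.112374 rad, q = (β − φ) mod 2π = 0.159424 rad → L = 2.73·(1.112374 + 9.378046 + 0.159424) = 2.73·10.649844 = 29.074075 m
RLR: c = (6 − d² + 2cos(α−β) + 2d(sin α − sin β))/8 = -10.750531, |c| > 1 → infeasible
LRL: c = (6 − d² + 2cos(α−β) − 2d(sin α − sin β))/8 = -14.755824, |c| > 1 → infeasible
Shortest: RSL with L = 29.074075 m ≈ 29.0741 m

29.0741 m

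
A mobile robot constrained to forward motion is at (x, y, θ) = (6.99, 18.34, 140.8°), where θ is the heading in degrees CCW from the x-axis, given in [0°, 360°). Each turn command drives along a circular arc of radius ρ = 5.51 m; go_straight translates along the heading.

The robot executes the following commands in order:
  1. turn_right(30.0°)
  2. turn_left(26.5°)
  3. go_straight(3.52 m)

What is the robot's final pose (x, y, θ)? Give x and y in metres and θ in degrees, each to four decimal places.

(1.3205, 25.1332, 137.3000°)

set_pose: (x, y, θ) = (6.9900, 18.3400, 140.8000°), ρ = 5.51
turn_right(30.0°): centre at ρ to the right, rotate −30.0° → (5.3216, 20.6533, 110.8000°)
turn_left(26.5°): centre at ρ to the left, rotate +26.5° → (3.9074, 22.7460, 137.3000°)
go_straight(3.52): x += 3.52·cos θ, y += 3.52·sin θ → (1.3205, 25.1332, 137.3000°)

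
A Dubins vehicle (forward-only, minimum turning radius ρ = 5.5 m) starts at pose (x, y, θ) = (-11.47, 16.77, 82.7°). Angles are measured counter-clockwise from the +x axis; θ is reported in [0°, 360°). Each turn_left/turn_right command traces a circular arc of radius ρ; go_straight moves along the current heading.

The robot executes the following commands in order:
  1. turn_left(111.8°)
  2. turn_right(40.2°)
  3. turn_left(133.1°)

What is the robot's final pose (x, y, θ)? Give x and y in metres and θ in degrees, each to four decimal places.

set_pose: (x, y, θ) = (-11.4700, 16.7700, 82.7000°), ρ = 5.5
turn_left(111.8°): centre at ρ to the left, rotate +111.8° → (-18.3025, 22.7937, 194.5000°)
turn_right(40.2°): centre at ρ to the right, rotate −40.2° → (-22.0647, 23.1626, 154.3000°)
turn_left(133.1°): centre at ρ to the left, rotate +133.1° → (-29.6982, 16.5619, 287.4000°)

(-29.6982, 16.5619, 287.4000°)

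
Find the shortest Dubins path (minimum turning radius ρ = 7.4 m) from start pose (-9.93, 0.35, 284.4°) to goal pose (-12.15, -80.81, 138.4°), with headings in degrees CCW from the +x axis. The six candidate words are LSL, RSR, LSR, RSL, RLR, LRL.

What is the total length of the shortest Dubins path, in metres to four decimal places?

Let ψ = atan2(Δy, Δx) = atan2(-81.16, -2.22) = -91.5668° be the start→goal bearing.
Normalize: d = |goal − start| / ρ = 81.190357/7.4 = 10.971670, α = (θ_start − ψ) mod 360° = 15.9668° = 0.278674 rad, β = (θ_goal − ψ) mod 360° = 229.9668° = 4.013679 rad.
Common terms: sin α = 0.275081, cos α = 0.961421, sin β = -0.765672, cos β = -0.643231, cos(α−β) = -0.829038, d² = 120.377538. Work in radians in the unit-radius frame; every candidate has L = ρ·(t + p + q).
LSL: p² = 2 + d² − 2cos(α−β) + 2d(sin α − sin β) = 146.873218; p = √p² = 12.119126; φ = atan2(cos β − cos α, d + sin α − sin β) = -0.132797 rad; t = (φ − α) mod 2π = 5.871715 rad, q = (β − φ) mod 2π = 4.146475 rad → L = 7.4·(5.871715 + 12.119126 + 4.146475) = 7.4·22.137316 = 163.816138 m
RSR: p² = 2 + d² − 2cos(α−β) + 2d(sin β − sin α) = 101.198009; p = √p² = 10.059722; φ = atan2(cos α − cos β, d − sin α + sin β) = 0.160197 rad; t = (α − φ) mod 2π = 0.118477 rad, q = (φ − β) mod 2π = 2.429704 rad → L = 7.4·(0.118477 + 10.059722 + 2.429704) = 7.4·12.607903 = 93.298481 m
LSR: p² = d² − 2 + 2cos(α−β) + 2d(sin α + sin β) = 105.954251; p = √p² = 10.293408; φ = atan2(−cos α − cos β, d + sin α + sin β) − atan2(−2, p) = 0.161559 rad; t = (φ − α) mod 2π = 6.166070 rad, q = (φ − β) mod 2π = 2.431065 rad → L = 7.4·(6.166070 + 10.293408 + 2.431065) = 7.4·18.890544 = 139.790024 m
RSL: p² = d² − 2 + 2cos(α−β) − 2d(sin α + sin β) = 127.484675; p = √p² = 11.290911; φ = atan2(cos α + cos β, d − sin α − sin β) − atan2(2, p) = -0.147562 rad; t = (α − φ) mod 2π = 0.426236 rad, q = (β − φ) mod 2π = 4.161241 rad → L = 7.4·(0.426236 + 11.290911 + 4.161241) = 7.4·15.878389 = 117.500076 m
RLR: c = (6 − d² + 2cos(α−β) + 2d(sin α − sin β))/8 = -11.649751, |c| > 1 → infeasible
LRL: c = (6 − d² + 2cos(α−β) − 2d(sin α − sin β))/8 = -17.359152, |c| > 1 → infeasible
Shortest: RSR with L = 93.298481 m ≈ 93.2985 m

93.2985 m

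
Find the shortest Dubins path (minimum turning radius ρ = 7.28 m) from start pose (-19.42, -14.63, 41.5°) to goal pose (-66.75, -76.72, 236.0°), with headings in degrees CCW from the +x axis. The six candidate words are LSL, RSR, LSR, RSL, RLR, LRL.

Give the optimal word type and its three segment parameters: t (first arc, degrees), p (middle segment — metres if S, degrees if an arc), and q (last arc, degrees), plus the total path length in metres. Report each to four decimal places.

RSL: t = 179.7327°, p = 74.8361 m, q = 14.2327°, L = 99.4814 m

Let ψ = atan2(Δy, Δx) = atan2(-62.09, -47.33) = -127.3176° be the start→goal bearing.
Normalize: d = |goal − start| / ρ = 78.072383/7.28 = 10.724228, α = (θ_start − ψ) mod 360° = 168.8176° = 2.946422 rad, β = (θ_goal − ψ) mod 360° = 3.3176° = 0.057903 rad.
Common terms: sin α = 0.193934, cos α = -0.981015, sin β = 0.057870, cos β = 0.998324, cos(α−β) = -0.968148, d² = 115.009076. Work in radians in the unit-radius frame; every candidate has L = ρ·(t + p + q).
LSL: p² = 2 + d² − 2cos(α−β) + 2d(sin α − sin β) = 121.863721; p = √p² = 11.039190; φ = atan2(cos β − cos α, d + sin α − sin β) = 0.180276 rad; t = (φ − α) mod 2π = 3.517039 rad, q = (β − φ) mod 2π = 6.160812 rad → L = 7.28·(3.517039 + 11.039190 + 6.160812) = 7.28·20.717041 = 150.820058 m
RSR: p² = 2 + d² − 2cos(α−β) + 2d(sin β − sin α) = 116.027021; p = √p² = 10.771584; φ = atan2(cos α − cos β, d − sin α + sin β) = -0.184806 rad; t = (α − φ) mod 2π = 3.131228 rad, q = (φ − β) mod 2π = 6.040477 rad → L = 7.28·(3.131228 + 10.771584 + 6.040477) = 7.28·19.943289 = 145.187145 m
LSR: p² = d² − 2 + 2cos(α−β) + 2d(sin α + sin β) = 116.473581; p = √p² = 10.792293; φ = atan2(−cos α − cos β, d + sin α + sin β) − atan2(−2, p) = 0.181662 rad; t = (φ − α) mod 2π = 3.518425 rad, q = (φ − β) mod 2π = 0.123759 rad → L = 7.28·(3.518425 + 10.792293 + 0.123759) = 7.28·14.434476 = 105.082988 m
RSL: p² = d² − 2 + 2cos(α−β) − 2d(sin α + sin β) = 105.671980; p = √p² = 10.279688; φ = atan2(cos α + cos β, d − sin α − sin β) − atan2(2, p) = -0.190505 rad; t = (α − φ) mod 2π = 3.136927 rad, q = (β − φ) mod 2π = 0.248408 rad → L = 7.28·(3.136927 + 10.279688 + 0.248408) = 7.28·13.665023 = 99.481365 m
RLR: c = (6 − d² + 2cos(α−β) + 2d(sin α − sin β))/8 = -13.503378, |c| > 1 → infeasible
LRL: c = (6 − d² + 2cos(α−β) − 2d(sin α − sin β))/8 = -14.232965, |c| > 1 → infeasible
Shortest: RSL with L = 99.481365 m ≈ 99.4814 m
Convert RSL to answer units (arcs ×180/π): t = 3.136927·180/π = 179.7327°, p = ρ·p = 7.28·10.279688 = 74.8361 m, q = 0.248408·180/π = 14.2327°, L = 99.4814 m.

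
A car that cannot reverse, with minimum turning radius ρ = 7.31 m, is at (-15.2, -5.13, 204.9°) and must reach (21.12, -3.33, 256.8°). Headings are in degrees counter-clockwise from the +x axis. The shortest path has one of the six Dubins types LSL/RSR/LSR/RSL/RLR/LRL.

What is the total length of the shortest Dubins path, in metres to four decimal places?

Let ψ = atan2(Δy, Δx) = atan2(1.80, 36.32) = 2.8372° be the start→goal bearing.
Normalize: d = |goal − start| / ρ = 36.364576/7.31 = 4.974634, α = (θ_start − ψ) mod 360° = 202.0628° = 3.526661 rad, β = (θ_goal − ψ) mod 360° = 253.9628° = 4.432487 rad.
Common terms: sin α = -0.375622, cos α = -0.926773, sin β = -0.961082, cos β = -0.276262, cos(α−β) = 0.617036, d² = 24.746986. Work in radians in the unit-radius frame; every candidate has L = ρ·(t + p + q).
LSL: p² = 2 + d² − 2cos(α−β) + 2d(sin α − sin β) = 31.337815; p = √p² = 5.598019; φ = atan2(cos β − cos α, d + sin α − sin β) = 0.116467 rad; t = (φ − α) mod 2π = 2.872992 rad, q = (β − φ) mod 2π = 4.316020 rad → L = 7.31·(2.872992 + 5.598019 + 4.316020) = 7.31·12.787030 = 93.473189 m
RSR: p² = 2 + d² − 2cos(α−β) + 2d(sin β − sin α) = 19.688013; p = √p² = 4.437118; φ = atan2(cos α − cos β, d − sin α + sin β) = -0.147137 rad; t = (α − φ) mod 2π = 3.673798 rad, q = (φ − β) mod 2π = 1.703562 rad → L = 7.31·(3.673798 + 4.437118 + 1.703562) = 7.31·9.814477 = 71.743827 m
LSR: p² = d² − 2 + 2cos(α−β) + 2d(sin α + sin β) = 10.681825; p = √p² = 3.268306; φ = atan2(−cos α − cos β, d + sin α + sin β) − atan2(−2, p) = 0.868523 rad; t = (φ − α) mod 2π = 3.625047 rad, q = (φ − β) mod 2π = 2.719221 rad → L = 7.31·(3.625047 + 3.268306 + 2.719221) = 7.31·9.612575 = 70.267922 m
RSL: p² = d² − 2 + 2cos(α−β) − 2d(sin α + sin β) = 37.280290; p = √p² = 6.105759; φ = atan2(cos α + cos β, d − sin α − sin β) − atan2(2, p) = -0.504901 rad; t = (α − φ) mod 2π = 4.031561 rad, q = (β − φ) mod 2π = 4.937387 rad → L = 7.31·(4.031561 + 6.105759 + 4.937387) = 7.31·15.074707 = 110.196109 m
RLR: c = (6 − d² + 2cos(α−β) + 2d(sin α − sin β))/8 = -1.461002, |c| > 1 → infeasible
LRL: c = (6 − d² + 2cos(α−β) − 2d(sin α − sin β))/8 = -2.917227, |c| > 1 → infeasible
Shortest: LSR with L = 70.267922 m ≈ 70.2679 m

70.2679 m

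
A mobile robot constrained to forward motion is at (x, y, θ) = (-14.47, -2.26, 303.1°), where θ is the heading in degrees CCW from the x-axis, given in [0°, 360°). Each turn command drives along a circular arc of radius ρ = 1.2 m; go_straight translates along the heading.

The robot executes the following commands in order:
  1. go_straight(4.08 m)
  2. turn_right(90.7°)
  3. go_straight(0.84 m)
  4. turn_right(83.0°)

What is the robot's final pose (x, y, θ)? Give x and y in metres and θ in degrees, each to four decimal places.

(-14.8837, -7.5450, 129.4000°)

set_pose: (x, y, θ) = (-14.4700, -2.2600, 303.1000°), ρ = 1.2
go_straight(4.08): x += 4.08·cos θ, y += 4.08·sin θ → (-12.2419, -5.6779, 303.1000°)
turn_right(90.7°): centre at ρ to the right, rotate −90.7° → (-12.6042, -7.3464, 212.4000°)
go_straight(0.84): x += 0.84·cos θ, y += 0.84·sin θ → (-13.3134, -7.7965, 212.4000°)
turn_right(83.0°): centre at ρ to the right, rotate −83.0° → (-14.8837, -7.5450, 129.4000°)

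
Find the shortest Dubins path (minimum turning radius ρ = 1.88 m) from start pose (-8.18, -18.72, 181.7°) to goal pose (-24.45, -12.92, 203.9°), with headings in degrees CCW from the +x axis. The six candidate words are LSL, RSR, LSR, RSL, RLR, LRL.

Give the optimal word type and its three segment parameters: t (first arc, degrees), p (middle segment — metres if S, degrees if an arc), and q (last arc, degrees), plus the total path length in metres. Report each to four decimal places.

Let ψ = atan2(Δy, Δx) = atan2(5.80, -16.27) = 160.3796° be the start→goal bearing.
Normalize: d = |goal − start| / ρ = 17.272895/1.88 = 9.187710, α = (θ_start − ψ) mod 360° = 21.3204° = 0.372110 rad, β = (θ_goal − ψ) mod 360° = 43.5204° = 0.759573 rad.
Common terms: sin α = 0.363582, cos α = 0.931562, sin β = 0.688612, cos β = 0.725130, cos(α−β) = 0.925871, d² = 84.414017. Work in radians in the unit-radius frame; every candidate has L = ρ·(t + p + q).
LSL: p² = 2 + d² − 2cos(α−β) + 2d(sin α − sin β) = 78.589712; p = √p² = 8.865084; φ = atan2(cos β − cos α, d + sin α − sin β) = -0.023288 rad; t = (φ − α) mod 2π = 5.887787 rad, q = (β − φ) mod 2π = 0.782862 rad → L = 1.88·(5.887787 + 8.865084 + 0.782862) = 1.88·15.535732 = 29.207177 m
RSR: p² = 2 + d² − 2cos(α−β) + 2d(sin β − sin α) = 90.534839; p = √p² = 9.514980; φ = atan2(cos α − cos β, d − sin α + sin β) = 0.021697 rad; t = (α − φ) mod 2π = 0.350413 rad, q = (φ − β) mod 2π = 5.545309 rad → L = 1.88·(0.350413 + 9.514980 + 5.545309) = 1.88·15.410702 = 28.972120 m
LSR: p² = d² − 2 + 2cos(α−β) + 2d(sin α + sin β) = 103.600272; p = √p² = 10.178422; φ = atan2(−cos α − cos β, d + sin α + sin β) − atan2(−2, p) = 0.033624 rad; t = (φ − α) mod 2π = 5.944699 rad, q = (φ − β) mod 2π = 5.557236 rad → L = 1.88·(5.944699 + 10.178422 + 5.557236) = 1.88·21.680357 = 40.759072 m
RSL: p² = d² − 2 + 2cos(α−β) − 2d(sin α + sin β) = 64.931243; p = √p² = 8.057993; φ = atan2(cos α + cos β, d − sin α − sin β) − atan2(2, p) = -0.042394 rad; t = (α − φ) mod 2π = 0.414505 rad, q = (β − φ) mod 2π = 0.801968 rad → L = 1.88·(0.414505 + 8.057993 + 0.801968) = 1.88·9.274465 = 17.435994 m
RLR: c = (6 − d² + 2cos(α−β) + 2d(sin α − sin β))/8 = -10.316855, |c| > 1 → infeasible
LRL: c = (6 − d² + 2cos(α−β) − 2d(sin α − sin β))/8 = -8.823714, |c| > 1 → infeasible
Shortest: RSL with L = 17.435994 m ≈ 17.4360 m
Convert RSL to answer units (arcs ×180/π): t = 0.414505·180/π = 23.7494°, p = ρ·p = 1.88·8.057993 = 15.1490 m, q = 0.801968·180/π = 45.9494°, L = 17.4360 m.

RSL: t = 23.7494°, p = 15.1490 m, q = 45.9494°, L = 17.4360 m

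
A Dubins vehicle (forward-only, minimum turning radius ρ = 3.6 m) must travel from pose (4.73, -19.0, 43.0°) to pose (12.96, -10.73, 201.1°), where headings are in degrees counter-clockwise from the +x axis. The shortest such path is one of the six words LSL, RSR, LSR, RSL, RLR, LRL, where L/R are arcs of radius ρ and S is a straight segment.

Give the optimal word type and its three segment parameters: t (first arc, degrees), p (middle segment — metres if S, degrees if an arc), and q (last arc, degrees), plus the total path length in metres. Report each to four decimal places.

RSL: t = 40.2785°, p = 7.4210 m, q = 198.3785°, L = 22.4163 m

Let ψ = atan2(Δy, Δx) = atan2(8.27, 8.23) = 45.1389° be the start→goal bearing.
Normalize: d = |goal − start| / ρ = 11.667296/3.6 = 3.240916, α = (θ_start − ψ) mod 360° = 357.8611° = 6.245854 rad, β = (θ_goal − ψ) mod 360° = 155.9611° = 2.722035 rad.
Common terms: sin α = -0.037322, cos α = 0.999303, sin β = 0.407357, cos β = -0.913269, cos(α−β) = -0.927836, d² = 10.503534. Work in radians in the unit-radius frame; every candidate has L = ρ·(t + p + q).
LSL: p² = 2 + d² − 2cos(α−β) + 2d(sin α − sin β) = 11.476873; p = √p² = 3.387753; φ = atan2(cos β − cos α, d + sin α − sin β) = -0.599894 rad; t = (φ − α) mod 2π = 5.720622 rad, q = (β − φ) mod 2π = 3.321928 rad → L = 3.6·(5.720622 + 3.387753 + 3.321928) = 3.6·12.430304 = 44.749095 m
RSR: p² = 2 + d² − 2cos(α−β) + 2d(sin β − sin α) = 17.241540; p = √p² = 4.152293; φ = atan2(cos α − cos β, d − sin α + sin β) = 0.478678 rad; t = (α − φ) mod 2π = 5.767176 rad, q = (φ − β) mod 2π = 4.039829 rad → L = 3.6·(5.767176 + 4.152293 + 4.039829) = 3.6·13.959298 = 50.253474 m
LSR: p² = d² − 2 + 2cos(α−β) + 2d(sin α + sin β) = 9.046363; p = √p² = 3.007717; φ = atan2(−cos α − cos β, d + sin α + sin β) − atan2(−2, p) = 0.562996 rad; t = (φ − α) mod 2π = 0.600327 rad, q = (φ − β) mod 2π = 4.124147 rad → L = 3.6·(0.600327 + 3.007717 + 4.124147) = 3.6·7.732191 = 27.835887 m
RSL: p² = d² − 2 + 2cos(α−β) − 2d(sin α + sin β) = 4.249360; p = √p² = 2.061397; φ = atan2(cos α + cos β, d − sin α − sin β) − atan2(2, p) = -0.740323 rad; t = (α − φ) mod 2π = 0.702992 rad, q = (β − φ) mod 2π = 3.462358 rad → L = 3.6·(0.702992 + 2.061397 + 3.462358) = 3.6·6.226748 = 22.416291 m
RLR: c = (6 − d² + 2cos(α−β) + 2d(sin α − sin β))/8 = -1.155193, |c| > 1 → infeasible
LRL: c = (6 − d² + 2cos(α−β) − 2d(sin α − sin β))/8 = -0.434609; p = 2π − arccos c = 4.262785 rad; φ = atan2(cos β − cos α, d + sin α − sin β) = -0.599894 rad; t = (φ − α + p/2) mod 2π = 1.568829 rad, q = (β − α − t + p) mod 2π = 5.453321 rad → L = 3.6·(1.568829 + 4.262785 + 5.453321) = 3.6·11.284935 = 40.625766 m
Shortest: RSL with L = 22.416291 m ≈ 22.4163 m
Convert RSL to answer units (arcs ×180/π): t = 0.702992·180/π = 40.2785°, p = ρ·p = 3.6·2.061397 = 7.4210 m, q = 3.462358·180/π = 198.3785°, L = 22.4163 m.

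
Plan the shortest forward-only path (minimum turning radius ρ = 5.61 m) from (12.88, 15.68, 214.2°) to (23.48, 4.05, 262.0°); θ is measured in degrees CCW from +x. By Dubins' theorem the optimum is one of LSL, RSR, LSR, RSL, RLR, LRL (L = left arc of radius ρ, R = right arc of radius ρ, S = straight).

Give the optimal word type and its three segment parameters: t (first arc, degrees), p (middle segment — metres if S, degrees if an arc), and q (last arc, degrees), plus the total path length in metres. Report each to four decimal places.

RLR: t = 44.9604°, p = 257.3022°, q = 164.5419°, L = 45.7062 m

Let ψ = atan2(Δy, Δx) = atan2(-11.63, 10.60) = -47.6528° be the start→goal bearing.
Normalize: d = |goal − start| / ρ = 15.735848/5.61 = 2.804964, α = (θ_start − ψ) mod 360° = 261.8528° = 4.570194 rad, β = (θ_goal − ψ) mod 360° = 309.6528° = 5.404461 rad.
Common terms: sin α = -0.989907, cos α = -0.141716, sin β = -0.769925, cos β = 0.638134, cos(α−β) = 0.671721, d² = 7.867823. Work in radians in the unit-radius frame; every candidate has L = ρ·(t + p + q).
LSL: p² = 2 + d² − 2cos(α−β) + 2d(sin α − sin β) = 7.290297; p = √p² = 2.700055; φ = atan2(cos β − cos α, d + sin α − sin β) = 0.293002 rad; t = (φ − α) mod 2π = 2.005993 rad, q = (β − φ) mod 2π = 5.111459 rad → L = 5.61·(2.005993 + 2.700055 + 5.111459) = 5.61·9.817508 = 55.076218 m
RSR: p² = 2 + d² − 2cos(α−β) + 2d(sin β − sin α) = 9.758466; p = √p² = 3.123854; φ = atan2(cos α − cos β, d − sin α + sin β) = -0.252312 rad; t = (α − φ) mod 2π = 4.822506 rad, q = (φ − β) mod 2π = 0.626412 rad → L = 5.61·(4.822506 + 3.123854 + 0.626412) = 5.61·8.572772 = 48.093252 m
LSR: p² = d² − 2 + 2cos(α−β) + 2d(sin α + sin β) = -2.661269 < 0 → infeasible
RSL: p² = d² − 2 + 2cos(α−β) − 2d(sin α + sin β) = 17.083797; p = √p² = 4.133255; φ = atan2(cos α + cos β, d − sin α − sin β) − atan2(2, p) = -0.342345 rad; t = (α − φ) mod 2π = 4.912539 rad, q = (β − φ) mod 2π = 5.746807 rad → L = 5.61·(4.912539 + 4.133255 + 5.746807) = 5.61·14.792601 = 82.986492 m
RLR: c = (6 − d² + 2cos(α−β) + 2d(sin α − sin β))/8 = -0.219808; p = 2π − arccos c = 4.490771 rad; φ = atan2(cos α − cos β, d − sin α + sin β) = -0.252312 rad; t = (α − φ + p/2) mod 2π = 0.784707 rad, q = (α − β − t + p) mod 2π = 2.871797 rad → L = 5.61·(0.784707 + 4.490771 + 2.871797) = 5.61·8.147275 = 45.706212 m
LRL: c = (6 − d² + 2cos(α−β) − 2d(sin α − sin β))/8 = 0.088713; p = 2π − arccos c = 4.801219 rad; φ = atan2(cos β − cos α, d + sin α − sin β) = 0.293002 rad; t = (φ − α + p/2) mod 2π = 4.406603 rad, q = (β − α − t + p) mod 2π = 1.228883 rad → L = 5.61·(4.406603 + 4.801219 + 1.228883) = 5.61·10.436705 = 58.549913 m
Shortest: RLR with L = 45.706212 m ≈ 45.7062 m
Convert RLR to answer units (arcs ×180/π): t = 0.784707·180/π = 44.9604°, p = 4.490771·180/π = 257.3022°, q = 2.871797·180/π = 164.5419°, L = 45.7062 m.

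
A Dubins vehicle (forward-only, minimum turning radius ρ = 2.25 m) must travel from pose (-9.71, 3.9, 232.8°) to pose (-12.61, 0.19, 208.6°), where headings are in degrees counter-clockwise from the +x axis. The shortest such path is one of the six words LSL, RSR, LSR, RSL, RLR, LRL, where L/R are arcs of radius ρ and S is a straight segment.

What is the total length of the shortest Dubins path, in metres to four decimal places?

Let ψ = atan2(Δy, Δx) = atan2(-3.71, -2.90) = -128.0137° be the start→goal bearing.
Normalize: d = |goal − start| / ρ = 4.708938/2.25 = 2.092861, α = (θ_start − ψ) mod 360° = 0.8137° = 0.014202 rad, β = (θ_goal − ψ) mod 360° = 336.6137° = 5.875018 rad.
Common terms: sin α = 0.014202, cos α = 0.999899, sin β = -0.396928, cos β = 0.917850, cos(α−β) = 0.912120, d² = 4.380069. Work in radians in the unit-radius frame; every candidate has L = ρ·(t + p + q).
LSL: p² = 2 + d² − 2cos(α−β) + 2d(sin α − sin β) = 6.276704; p = √p² = 2.505335; φ = atan2(cos β − cos α, d + sin α − sin β) = -0.032756 rad; t = (φ − α) mod 2π = 6.236228 rad, q = (β − φ) mod 2π = 5.907773 rad → L = 2.25·(6.236228 + 2.505335 + 5.907773) = 2.25·14.649336 = 32.961006 m
RSR: p² = 2 + d² − 2cos(α−β) + 2d(sin β − sin α) = 2.834954; p = √p² = 1.683732; φ = atan2(cos α − cos β, d − sin α + sin β) = 0.048750 rad; t = (α − φ) mod 2π = 6.248637 rad, q = (φ − β) mod 2π = 0.456918 rad → L = 2.25·(6.248637 + 1.683732 + 0.456918) = 2.25·8.389287 = 18.875896 m
LSR: p² = d² − 2 + 2cos(α−β) + 2d(sin α + sin β) = 2.602321; p = √p² = 1.613171; φ = atan2(−cos α − cos β, d + sin α + sin β) − atan2(−2, p) = 0.049490 rad; t = (φ − α) mod 2π = 0.035288 rad, q = (φ − β) mod 2π = 0.457657 rad → L = 2.25·(0.035288 + 1.613171 + 0.457657) = 2.25·2.106116 = 4.738761 m
RSL: p² = d² − 2 + 2cos(α−β) − 2d(sin α + sin β) = 5.806297; p = √p² = 2.409626; φ = atan2(cos α + cos β, d − sin α − sin β) − atan2(2, p) = -0.033670 rad; t = (α − φ) mod 2π = 0.047872 rad, q = (β − φ) mod 2π = 5.908688 rad → L = 2.25·(0.047872 + 2.409626 + 5.908688) = 2.25·8.366186 = 18.823919 m
RLR: c = (6 − d² + 2cos(α−β) + 2d(sin α − sin β))/8 = 0.645631; p = 2π − arccos c = 5.414238 rad; φ = atan2(cos α − cos β, d − sin α + sin β) = 0.048750 rad; t = (α − φ + p/2) mod 2π = 2.672571 rad, q = (α − β − t + p) mod 2π = 3.164037 rad → L = 2.25·(2.672571 + 5.414238 + 3.164037) = 2.25·11.250846 = 25.314403 m
LRL: c = (6 − d² + 2cos(α−β) − 2d(sin α − sin β))/8 = 0.215412; p = 2π − arccos c = 4.929503 rad; φ = atan2(cos β − cos α, d + sin α − sin β) = -0.032756 rad; t = (φ − α + p/2) mod 2π = 2.417794 rad, q = (β − α − t + p) mod 2π = 2.089339 rad → L = 2.25·(2.417794 + 4.929503 + 2.089339) = 2.25·9.436636 = 21.232430 m
Shortest: LSR with L = 4.738761 m ≈ 4.7388 m

4.7388 m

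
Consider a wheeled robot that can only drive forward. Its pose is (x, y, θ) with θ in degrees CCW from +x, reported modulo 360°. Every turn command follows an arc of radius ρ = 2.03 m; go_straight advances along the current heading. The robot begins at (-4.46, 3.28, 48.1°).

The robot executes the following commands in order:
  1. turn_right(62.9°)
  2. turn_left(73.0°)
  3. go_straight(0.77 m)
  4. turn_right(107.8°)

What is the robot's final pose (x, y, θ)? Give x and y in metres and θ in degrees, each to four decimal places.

(3.4903, 5.6803, 310.4000°)

set_pose: (x, y, θ) = (-4.4600, 3.2800, 48.1000°), ρ = 2.03
turn_right(62.9°): centre at ρ to the right, rotate −62.9° → (-2.4305, 3.8870, -14.8000° ≡ 345.2000°)
turn_left(73.0°): centre at ρ to the left, rotate +73.0° → (-0.1867, 4.7799, 418.2000° ≡ 58.2000°)
go_straight(0.77): x += 0.77·cos θ, y += 0.77·sin θ → (0.2191, 5.4343, 58.2000°)
turn_right(107.8°): centre at ρ to the right, rotate −107.8° → (3.4903, 5.6803, -49.6000° ≡ 310.4000°)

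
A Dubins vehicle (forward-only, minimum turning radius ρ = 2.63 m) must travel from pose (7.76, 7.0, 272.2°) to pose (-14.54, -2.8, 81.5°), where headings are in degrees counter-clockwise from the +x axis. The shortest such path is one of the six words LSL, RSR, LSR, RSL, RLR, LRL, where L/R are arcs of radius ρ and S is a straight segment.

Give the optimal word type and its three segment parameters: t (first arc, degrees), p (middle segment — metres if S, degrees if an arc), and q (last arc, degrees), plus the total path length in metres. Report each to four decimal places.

RSR: t = 61.6196°, p = 19.8287 m, q = 129.0804°, L = 28.5822 m

Let ψ = atan2(Δy, Δx) = atan2(-9.80, -22.30) = -156.2763° be the start→goal bearing.
Normalize: d = |goal − start| / ρ = 24.358366/2.63 = 9.261736, α = (θ_start − ψ) mod 360° = 68.4763° = 1.195138 rad, β = (θ_goal − ψ) mod 360° = 237.7763° = 4.149980 rad.
Common terms: sin α = 0.930266, cos α = 0.366885, sin β = -0.845973, cos β = -0.533226, cos(α−β) = -0.982613, d² = 85.779757. Work in radians in the unit-radius frame; every candidate has L = ρ·(t + p + q).
LSL: p² = 2 + d² − 2cos(α−β) + 2d(sin α − sin β) = 122.647100; p = √p² = 11.074615; φ = atan2(cos β − cos α, d + sin α − sin β) = -0.081367 rad; t = (φ − α) mod 2π = 5.006681 rad, q = (β − φ) mod 2π = 4.231347 rad → L = 2.63·(5.006681 + 11.074615 + 4.231347) = 2.63·20.312643 = 53.422251 m
RSR: p² = 2 + d² − 2cos(α−β) + 2d(sin β − sin α) = 56.842864; p = √p² = 7.539421; φ = atan2(cos α − cos β, d − sin α + sin β) = 0.119673 rad; t = (α − φ) mod 2π = 1.075465 rad, q = (φ − β) mod 2π = 2.252878 rad → L = 2.63·(1.075465 + 7.539421 + 2.252878) = 2.63·10.867764 = 28.582218 m
LSR: p² = d² − 2 + 2cos(α−β) + 2d(sin α + sin β) = 83.375932; p = √p² = 9.131042; φ = atan2(−cos α − cos β, d + sin α + sin β) − atan2(−2, p) = 0.233424 rad; t = (φ − α) mod 2π = 5.321472 rad, q = (φ − β) mod 2π = 2.366629 rad → L = 2.63·(5.321472 + 9.131042 + 2.366629) = 2.63·16.819143 = 44.234346 m
RSL: p² = d² − 2 + 2cos(α−β) − 2d(sin α + sin β) = 80.253130; p = √p² = 8.958411; φ = atan2(cos α + cos β, d − sin α − sin β) − atan2(2, p) = -0.237775 rad; t = (α − φ) mod 2π = 1.432912 rad, q = (β − φ) mod 2π = 4.387755 rad → L = 2.63·(1.432912 + 8.958411 + 4.387755) = 2.63·14.779078 = 38.868976 m
RLR: c = (6 − d² + 2cos(α−β) + 2d(sin α − sin β))/8 = -6.105358, |c| > 1 → infeasible
LRL: c = (6 − d² + 2cos(α−β) − 2d(sin α − sin β))/8 = -14.330888, |c| > 1 → infeasible
Shortest: RSR with L = 28.582218 m ≈ 28.5822 m
Convert RSR to answer units (arcs ×180/π): t = 1.075465·180/π = 61.6196°, p = ρ·p = 2.63·7.539421 = 19.8287 m, q = 2.252878·180/π = 129.0804°, L = 28.5822 m.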